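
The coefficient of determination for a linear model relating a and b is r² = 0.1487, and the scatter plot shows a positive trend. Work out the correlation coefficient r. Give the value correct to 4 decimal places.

|r| = √0.1487 = 0.3856
The association is positive, so r = 0.3856.

0.3856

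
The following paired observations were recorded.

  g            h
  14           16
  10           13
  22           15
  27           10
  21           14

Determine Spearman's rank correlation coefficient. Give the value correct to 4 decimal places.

-0.3000

Rank g: 2, 1, 4, 5, 3
Rank h: 5, 2, 4, 1, 3
d = rank(g) − rank(h): -3, -1, 0, 4, 0; Σd² = 26
ρ = 1 − 6Σd² / [n(n²−1)] = 1 − 6×26 / (5×24) = 1 − 156/120 ≈ -0.3000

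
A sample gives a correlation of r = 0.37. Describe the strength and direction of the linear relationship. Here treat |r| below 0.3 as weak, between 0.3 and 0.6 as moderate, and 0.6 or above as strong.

r = 0.37 > 0 so the relationship is positive.
|r| = 0.37, which falls in the moderate range.

moderate positive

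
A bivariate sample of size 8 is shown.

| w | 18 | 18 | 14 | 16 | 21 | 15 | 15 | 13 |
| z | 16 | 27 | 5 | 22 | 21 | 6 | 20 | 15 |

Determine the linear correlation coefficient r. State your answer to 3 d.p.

n = 8, Σw = 130, Σz = 132, Σw² = 2160, Σz² = 2596, Σwz = 2222
nΣwz − ΣwΣz = 17776 − 17160 = 616
nΣw² − (Σw)² = 17280 − 16900 = 380; nΣz² − (Σz)² = 20768 − 17424 = 3344
r = 616 / √(380 × 3344) = 616 / 1127.2622 ≈ 0.546

0.546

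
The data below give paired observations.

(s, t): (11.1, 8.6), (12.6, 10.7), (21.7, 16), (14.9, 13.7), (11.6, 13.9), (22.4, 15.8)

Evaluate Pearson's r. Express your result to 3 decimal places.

0.806

n = 6, Σs = 94.3, Σt = 78.7, Σs² = 1611.19, Σt² = 1074.99, Σst = 1296.77
nΣst − ΣsΣt = 7780.62 − 7421.41 = 359.21
nΣs² − (Σs)² = 9667.14 − 8892.49 = 774.65; nΣt² − (Σt)² = 6449.94 − 6193.69 = 256.25
r = 359.21 / √(774.65 × 256.25) = 359.21 / 445.5379 ≈ 0.806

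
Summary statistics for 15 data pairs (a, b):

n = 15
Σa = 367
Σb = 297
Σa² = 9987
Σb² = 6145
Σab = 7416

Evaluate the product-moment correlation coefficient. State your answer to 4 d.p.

0.2894

r = (nΣab − ΣaΣb) / √[(nΣa² − (Σa)²)(nΣb² − (Σb)²)]
Numerator: 15×7416 − 367×297 = 2241
Denominator: √[(149805 − 134689)(92175 − 88209)] = √[15116 × 3966] = 7742.7421
r = 2241 / 7742.7421 ≈ 0.2894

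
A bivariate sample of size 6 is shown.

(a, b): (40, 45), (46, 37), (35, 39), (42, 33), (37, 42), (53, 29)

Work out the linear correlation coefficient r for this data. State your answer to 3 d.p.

n = 6, Σa = 253, Σb = 225, Σa² = 10883, Σb² = 8609, Σab = 9344
nΣab − ΣaΣb = 56064 − 56925 = -861
nΣa² − (Σa)² = 65298 − 64009 = 1289; nΣb² − (Σb)² = 51654 − 50625 = 1029
r = -861 / √(1289 × 1029) = -861 / 1151.6862 ≈ -0.748

-0.748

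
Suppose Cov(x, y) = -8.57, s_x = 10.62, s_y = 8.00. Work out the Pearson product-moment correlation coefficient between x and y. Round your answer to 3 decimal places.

-0.101

r = Cov(x,y) / (s_x · s_y) = -8.57 / (10.62 × 8.00)
  = -8.57 / 84.9600 ≈ -0.101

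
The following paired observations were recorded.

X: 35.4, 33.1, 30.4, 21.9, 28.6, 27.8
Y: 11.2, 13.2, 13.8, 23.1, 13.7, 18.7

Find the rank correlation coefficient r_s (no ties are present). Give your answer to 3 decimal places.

-0.943

Rank X: 6, 5, 4, 1, 3, 2
Rank Y: 1, 2, 4, 6, 3, 5
d = rank(X) − rank(Y): 5, 3, 0, -5, 0, -3; Σd² = 68
ρ = 1 − 6Σd² / [n(n²−1)] = 1 − 6×68 / (6×35) = 1 − 408/210 ≈ -0.943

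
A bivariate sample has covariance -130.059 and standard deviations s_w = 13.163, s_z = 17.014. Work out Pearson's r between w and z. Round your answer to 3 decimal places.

r = Cov(w,z) / (s_w · s_z) = -130.059 / (13.163 × 17.014)
  = -130.059 / 223.9553 ≈ -0.581

-0.581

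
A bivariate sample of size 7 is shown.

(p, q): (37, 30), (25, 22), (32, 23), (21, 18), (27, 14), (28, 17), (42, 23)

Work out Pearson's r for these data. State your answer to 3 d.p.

n = 7, Σp = 212, Σq = 147, Σp² = 6736, Σq² = 3251, Σpq = 4594
nΣpq − ΣpΣq = 32158 − 31164 = 994
nΣp² − (Σp)² = 47152 − 44944 = 2208; nΣq² − (Σq)² = 22757 − 21609 = 1148
r = 994 / √(2208 × 1148) = 994 / 1592.1005 ≈ 0.624

0.624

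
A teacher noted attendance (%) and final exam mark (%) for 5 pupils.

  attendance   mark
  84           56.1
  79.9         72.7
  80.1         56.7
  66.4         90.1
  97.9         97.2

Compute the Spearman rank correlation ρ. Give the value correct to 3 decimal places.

Rank attendance: 4, 2, 3, 1, 5
Rank mark: 1, 3, 2, 4, 5
d = rank(attendance) − rank(mark): 3, -1, 1, -3, 0; Σd² = 20
ρ = 1 − 6Σd² / [n(n²−1)] = 1 − 6×20 / (5×24) = 1 − 120/120 ≈ 0.000

0.000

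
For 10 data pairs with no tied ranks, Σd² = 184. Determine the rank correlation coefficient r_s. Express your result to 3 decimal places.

ρ = 1 − 6Σd² / [n(n²−1)] = 1 − 6×184 / (10×99)
  = 1 − 1104/990 = 1 − 1.1152 ≈ -0.115

-0.115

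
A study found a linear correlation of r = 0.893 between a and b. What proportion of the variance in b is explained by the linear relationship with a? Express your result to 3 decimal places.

r² = (0.893)² = 0.797

0.797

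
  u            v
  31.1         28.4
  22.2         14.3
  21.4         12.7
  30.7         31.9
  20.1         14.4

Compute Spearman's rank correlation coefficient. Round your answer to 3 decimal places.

0.600

Rank u: 5, 3, 2, 4, 1
Rank v: 4, 2, 1, 5, 3
d = rank(u) − rank(v): 1, 1, 1, -1, -2; Σd² = 8
ρ = 1 − 6Σd² / [n(n²−1)] = 1 − 6×8 / (5×24) = 1 − 48/120 ≈ 0.600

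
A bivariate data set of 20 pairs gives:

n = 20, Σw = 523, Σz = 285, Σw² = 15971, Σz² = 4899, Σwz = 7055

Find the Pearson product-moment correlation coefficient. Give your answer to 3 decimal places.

r = (nΣwz − ΣwΣz) / √[(nΣw² − (Σw)²)(nΣz² − (Σz)²)]
Numerator: 20×7055 − 523×285 = -7955
Denominator: √[(319420 − 273529)(97980 − 81225)] = √[45891 × 16755] = 27729.1130
r = -7955 / 27729.1130 ≈ -0.287

-0.287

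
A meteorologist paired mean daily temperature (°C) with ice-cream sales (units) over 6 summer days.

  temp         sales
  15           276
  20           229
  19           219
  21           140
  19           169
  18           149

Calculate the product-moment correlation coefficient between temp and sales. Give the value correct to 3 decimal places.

n = 6, Σx = 112, Σy = 1182, Σx² = 2112, Σy² = 246940, Σxy = 21714
nΣxy − ΣxΣy = 130284 − 132384 = -2100
nΣx² − (Σx)² = 12672 − 12544 = 128; nΣy² − (Σy)² = 1481640 − 1397124 = 84516
r = -2100 / √(128 × 84516) = -2100 / 3289.0801 ≈ -0.638

-0.638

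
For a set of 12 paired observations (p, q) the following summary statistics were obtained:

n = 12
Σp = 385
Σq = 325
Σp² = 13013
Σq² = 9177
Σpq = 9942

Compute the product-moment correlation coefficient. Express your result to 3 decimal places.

r = (nΣpq − ΣpΣq) / √[(nΣp² − (Σp)²)(nΣq² − (Σq)²)]
Numerator: 12×9942 − 385×325 = -5821
Denominator: √[(156156 − 148225)(110124 − 105625)] = √[7931 × 4499] = 5973.4051
r = -5821 / 5973.4051 ≈ -0.974

-0.974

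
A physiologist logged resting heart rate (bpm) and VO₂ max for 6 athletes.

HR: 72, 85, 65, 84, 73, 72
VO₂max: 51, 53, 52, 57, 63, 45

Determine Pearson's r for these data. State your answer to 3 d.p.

n = 6, Σx = 451, Σy = 321, Σx² = 34203, Σy² = 17357, Σxy = 24184
nΣxy − ΣxΣy = 145104 − 144771 = 333
nΣx² − (Σx)² = 205218 − 203401 = 1817; nΣy² − (Σy)² = 104142 − 103041 = 1101
r = 333 / √(1817 × 1101) = 333 / 1414.3963 ≈ 0.235

0.235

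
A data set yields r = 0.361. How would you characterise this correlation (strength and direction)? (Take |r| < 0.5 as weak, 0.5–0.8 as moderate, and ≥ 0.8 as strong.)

r = 0.361 > 0 so the relationship is positive.
|r| = 0.361, which falls in the weak range.

weak positive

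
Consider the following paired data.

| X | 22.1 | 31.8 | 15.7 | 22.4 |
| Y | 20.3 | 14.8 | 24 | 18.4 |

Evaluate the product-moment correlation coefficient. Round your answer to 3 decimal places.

n = 4, ΣX = 92, ΣY = 77.5, ΣX² = 2247.9, ΣY² = 1545.69, ΣXY = 1708.23
nΣXY − ΣXΣY = 6832.92 − 7130 = -297.08
nΣX² − (ΣX)² = 8991.6 − 8464 = 527.6; nΣY² − (ΣY)² = 6182.76 − 6006.25 = 176.51
r = -297.08 / √(527.6 × 176.51) = -297.08 / 305.1666 ≈ -0.974

-0.974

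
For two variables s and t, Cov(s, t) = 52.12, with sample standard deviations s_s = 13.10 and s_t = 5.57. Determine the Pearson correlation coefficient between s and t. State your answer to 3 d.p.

0.714

r = Cov(s,t) / (s_s · s_t) = 52.12 / (13.10 × 5.57)
  = 52.12 / 72.9670 ≈ 0.714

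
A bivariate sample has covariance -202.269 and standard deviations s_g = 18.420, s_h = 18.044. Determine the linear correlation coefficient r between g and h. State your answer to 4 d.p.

r = Cov(g,h) / (s_g · s_h) = -202.269 / (18.420 × 18.044)
  = -202.269 / 332.3705 ≈ -0.6086

-0.6086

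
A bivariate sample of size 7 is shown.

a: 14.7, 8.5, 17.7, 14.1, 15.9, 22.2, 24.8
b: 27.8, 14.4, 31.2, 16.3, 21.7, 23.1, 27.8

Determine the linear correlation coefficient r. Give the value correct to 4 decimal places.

0.6266

n = 7, Σa = 117.9, Σb = 162.3, Σa² = 2161.13, Σb² = 3996.67, Σab = 2860.42
nΣab − ΣaΣb = 20022.94 − 19135.17 = 887.77
nΣa² − (Σa)² = 15127.91 − 13900.41 = 1227.5; nΣb² − (Σb)² = 27976.69 − 26341.29 = 1635.4
r = 887.77 / √(1227.5 × 1635.4) = 887.77 / 1416.8463 ≈ 0.6266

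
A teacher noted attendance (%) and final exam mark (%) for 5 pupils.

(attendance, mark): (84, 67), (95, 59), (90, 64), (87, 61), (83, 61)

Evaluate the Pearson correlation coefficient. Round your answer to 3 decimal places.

-0.502

n = 5, Σx = 439, Σy = 312, Σx² = 38639, Σy² = 19508, Σxy = 27363
nΣxy − ΣxΣy = 136815 − 136968 = -153
nΣx² − (Σx)² = 193195 − 192721 = 474; nΣy² − (Σy)² = 97540 − 97344 = 196
r = -153 / √(474 × 196) = -153 / 304.8016 ≈ -0.502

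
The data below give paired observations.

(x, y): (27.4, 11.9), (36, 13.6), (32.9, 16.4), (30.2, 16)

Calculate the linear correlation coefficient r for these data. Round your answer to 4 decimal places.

0.3139

n = 4, Σx = 126.5, Σy = 57.9, Σx² = 4041.21, Σy² = 851.53, Σxy = 1838.42
nΣxy − ΣxΣy = 7353.68 − 7324.35 = 29.33
nΣx² − (Σx)² = 16164.84 − 16002.25 = 162.59; nΣy² − (Σy)² = 3406.12 − 3352.41 = 53.71
r = 29.33 / √(162.59 × 53.71) = 29.33 / 93.4490 ≈ 0.3139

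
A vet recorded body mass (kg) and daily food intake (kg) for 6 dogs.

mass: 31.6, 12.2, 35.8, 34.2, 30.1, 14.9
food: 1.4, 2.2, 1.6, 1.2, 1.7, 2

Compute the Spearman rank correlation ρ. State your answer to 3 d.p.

Rank mass: 4, 1, 6, 5, 3, 2
Rank food: 2, 6, 3, 1, 4, 5
d = rank(mass) − rank(food): 2, -5, 3, 4, -1, -3; Σd² = 64
ρ = 1 − 6Σd² / [n(n²−1)] = 1 − 6×64 / (6×35) = 1 − 384/210 ≈ -0.829

-0.829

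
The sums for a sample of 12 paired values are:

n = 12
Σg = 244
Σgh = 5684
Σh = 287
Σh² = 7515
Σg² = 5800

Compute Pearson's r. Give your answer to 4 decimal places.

r = (nΣgh − ΣgΣh) / √[(nΣg² − (Σg)²)(nΣh² − (Σh)²)]
Numerator: 12×5684 − 244×287 = -1820
Denominator: √[(69600 − 59536)(90180 − 82369)] = √[10064 × 7811] = 8866.2226
r = -1820 / 8866.2226 ≈ -0.2053

-0.2053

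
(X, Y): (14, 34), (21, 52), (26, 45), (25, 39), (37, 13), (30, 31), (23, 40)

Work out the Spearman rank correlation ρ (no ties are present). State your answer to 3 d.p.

-0.536

Rank X: 1, 2, 5, 4, 7, 6, 3
Rank Y: 3, 7, 6, 4, 1, 2, 5
d = rank(X) − rank(Y): -2, -5, -1, 0, 6, 4, -2; Σd² = 86
ρ = 1 − 6Σd² / [n(n²−1)] = 1 − 6×86 / (7×48) = 1 − 516/336 ≈ -0.536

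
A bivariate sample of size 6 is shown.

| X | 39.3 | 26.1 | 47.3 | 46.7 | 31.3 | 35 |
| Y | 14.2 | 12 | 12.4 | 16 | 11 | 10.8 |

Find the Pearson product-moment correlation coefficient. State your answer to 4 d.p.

0.6269

n = 6, ΣX = 225.7, ΣY = 76.4, ΣX² = 8848.57, ΣY² = 993.04, ΣXY = 2927.28
nΣXY − ΣXΣY = 17563.68 − 17243.48 = 320.2
nΣX² − (ΣX)² = 53091.42 − 50940.49 = 2150.93; nΣY² − (ΣY)² = 5958.24 − 5836.96 = 121.28
r = 320.2 / √(2150.93 × 121.28) = 320.2 / 510.7492 ≈ 0.6269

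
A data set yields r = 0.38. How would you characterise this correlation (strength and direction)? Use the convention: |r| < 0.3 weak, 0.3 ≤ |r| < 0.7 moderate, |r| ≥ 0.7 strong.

moderate positive

r = 0.38 > 0 so the relationship is positive.
|r| = 0.38, which falls in the moderate range.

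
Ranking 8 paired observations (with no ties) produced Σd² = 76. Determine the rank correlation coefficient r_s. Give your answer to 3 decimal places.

0.095

ρ = 1 − 6Σd² / [n(n²−1)] = 1 − 6×76 / (8×63)
  = 1 − 456/504 = 1 − 0.9048 ≈ 0.095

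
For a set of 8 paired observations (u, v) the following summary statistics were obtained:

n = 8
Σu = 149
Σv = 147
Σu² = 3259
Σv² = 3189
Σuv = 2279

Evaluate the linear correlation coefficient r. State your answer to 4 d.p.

-0.9444

r = (nΣuv − ΣuΣv) / √[(nΣu² − (Σu)²)(nΣv² − (Σv)²)]
Numerator: 8×2279 − 149×147 = -3671
Denominator: √[(26072 − 22201)(25512 − 21609)] = √[3871 × 3903] = 3886.9671
r = -3671 / 3886.9671 ≈ -0.9444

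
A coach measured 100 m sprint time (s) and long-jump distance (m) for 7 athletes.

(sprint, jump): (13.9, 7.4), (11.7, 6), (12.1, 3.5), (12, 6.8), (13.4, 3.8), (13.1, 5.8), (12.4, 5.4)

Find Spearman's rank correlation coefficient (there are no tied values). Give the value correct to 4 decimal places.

0.0357

Rank sprint: 7, 1, 3, 2, 6, 5, 4
Rank jump: 7, 5, 1, 6, 2, 4, 3
d = rank(sprint) − rank(jump): 0, -4, 2, -4, 4, 1, 1; Σd² = 54
ρ = 1 − 6Σd² / [n(n²−1)] = 1 − 6×54 / (7×48) = 1 − 324/336 ≈ 0.0357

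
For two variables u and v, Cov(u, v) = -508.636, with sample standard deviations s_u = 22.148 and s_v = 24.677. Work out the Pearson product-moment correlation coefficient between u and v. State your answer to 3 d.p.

r = Cov(u,v) / (s_u · s_v) = -508.636 / (22.148 × 24.677)
  = -508.636 / 546.5462 ≈ -0.931

-0.931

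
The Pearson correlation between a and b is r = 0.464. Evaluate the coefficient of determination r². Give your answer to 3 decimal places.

0.215

r² = (0.464)² = 0.215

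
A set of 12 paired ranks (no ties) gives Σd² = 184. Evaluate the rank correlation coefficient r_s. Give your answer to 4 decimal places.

0.3566

ρ = 1 − 6Σd² / [n(n²−1)] = 1 − 6×184 / (12×143)
  = 1 − 1104/1716 = 1 − 0.64336 ≈ 0.3566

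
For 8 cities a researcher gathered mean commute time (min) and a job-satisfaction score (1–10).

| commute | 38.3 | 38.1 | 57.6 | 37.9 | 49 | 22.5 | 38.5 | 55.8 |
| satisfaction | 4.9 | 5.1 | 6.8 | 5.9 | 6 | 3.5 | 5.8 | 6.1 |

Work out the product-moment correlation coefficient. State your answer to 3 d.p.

0.894

n = 8, Σx = 337.7, Σy = 44.1, Σx² = 15175.81, Σy² = 250.17, Σxy = 1933.7
nΣxy − ΣxΣy = 15469.6 − 14892.57 = 577.03
nΣx² − (Σx)² = 121406.48 − 114041.29 = 7365.19; nΣy² − (Σy)² = 2001.36 − 1944.81 = 56.55
r = 577.03 / √(7365.19 × 56.55) = 577.03 / 645.3693 ≈ 0.894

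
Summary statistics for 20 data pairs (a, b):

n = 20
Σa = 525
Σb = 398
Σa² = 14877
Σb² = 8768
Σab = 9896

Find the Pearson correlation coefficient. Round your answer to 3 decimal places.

r = (nΣab − ΣaΣb) / √[(nΣa² − (Σa)²)(nΣb² − (Σb)²)]
Numerator: 20×9896 − 525×398 = -11030
Denominator: √[(297540 − 275625)(175360 − 158404)] = √[21915 × 16956] = 19276.6890
r = -11030 / 19276.6890 ≈ -0.572

-0.572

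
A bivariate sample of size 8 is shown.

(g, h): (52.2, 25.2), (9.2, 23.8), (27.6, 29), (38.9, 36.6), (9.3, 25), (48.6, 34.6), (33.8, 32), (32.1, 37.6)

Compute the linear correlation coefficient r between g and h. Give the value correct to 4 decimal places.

n = 8, Σg = 251.7, Σh = 243.8, Σg² = 9705.75, Σh² = 7641.96, Σgh = 7961.16
nΣgh − ΣgΣh = 63689.28 − 61364.46 = 2324.82
nΣg² − (Σg)² = 77646 − 63352.89 = 14293.11; nΣh² − (Σh)² = 61135.68 − 59438.44 = 1697.24
r = 2324.82 / √(14293.11 × 1697.24) = 2324.82 / 4925.3262 ≈ 0.4720

0.4720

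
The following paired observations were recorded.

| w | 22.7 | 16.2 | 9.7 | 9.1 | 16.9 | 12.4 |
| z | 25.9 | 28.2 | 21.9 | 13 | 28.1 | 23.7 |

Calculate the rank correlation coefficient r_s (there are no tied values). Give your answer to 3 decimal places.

0.771

Rank w: 6, 4, 2, 1, 5, 3
Rank z: 4, 6, 2, 1, 5, 3
d = rank(w) − rank(z): 2, -2, 0, 0, 0, 0; Σd² = 8
ρ = 1 − 6Σd² / [n(n²−1)] = 1 − 6×8 / (6×35) = 1 − 48/210 ≈ 0.771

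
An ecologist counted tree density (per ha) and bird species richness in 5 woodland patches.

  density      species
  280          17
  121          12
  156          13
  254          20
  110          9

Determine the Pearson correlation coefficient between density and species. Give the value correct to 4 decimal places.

0.9128

n = 5, Σx = 921, Σy = 71, Σx² = 193993, Σy² = 1083, Σxy = 14310
nΣxy − ΣxΣy = 71550 − 65391 = 6159
nΣx² − (Σx)² = 969965 − 848241 = 121724; nΣy² − (Σy)² = 5415 − 5041 = 374
r = 6159 / √(121724 × 374) = 6159 / 6747.2051 ≈ 0.9128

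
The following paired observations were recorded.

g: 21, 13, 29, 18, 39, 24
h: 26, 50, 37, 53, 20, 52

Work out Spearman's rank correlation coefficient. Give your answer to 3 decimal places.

-0.600

Rank g: 3, 1, 5, 2, 6, 4
Rank h: 2, 4, 3, 6, 1, 5
d = rank(g) − rank(h): 1, -3, 2, -4, 5, -1; Σd² = 56
ρ = 1 − 6Σd² / [n(n²−1)] = 1 − 6×56 / (6×35) = 1 − 336/210 ≈ -0.600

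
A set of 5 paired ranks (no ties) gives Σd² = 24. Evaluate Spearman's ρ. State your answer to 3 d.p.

ρ = 1 − 6Σd² / [n(n²−1)] = 1 − 6×24 / (5×24)
  = 1 − 144/120 = 1 − 1.2000 ≈ -0.200

-0.200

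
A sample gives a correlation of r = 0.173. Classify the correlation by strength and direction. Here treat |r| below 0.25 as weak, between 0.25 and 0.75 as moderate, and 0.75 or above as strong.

weak positive

r = 0.173 > 0 so the relationship is positive.
|r| = 0.173, which falls in the weak range.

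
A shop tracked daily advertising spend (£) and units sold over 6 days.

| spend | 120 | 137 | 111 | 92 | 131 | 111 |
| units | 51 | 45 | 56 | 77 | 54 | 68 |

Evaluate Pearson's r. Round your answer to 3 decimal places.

-0.902

n = 6, Σx = 702, Σy = 351, Σx² = 83436, Σy² = 21231, Σxy = 40207
nΣxy − ΣxΣy = 241242 − 246402 = -5160
nΣx² − (Σx)² = 500616 − 492804 = 7812; nΣy² − (Σy)² = 127386 − 123201 = 4185
r = -5160 / √(7812 × 4185) = -5160 / 5717.7985 ≈ -0.902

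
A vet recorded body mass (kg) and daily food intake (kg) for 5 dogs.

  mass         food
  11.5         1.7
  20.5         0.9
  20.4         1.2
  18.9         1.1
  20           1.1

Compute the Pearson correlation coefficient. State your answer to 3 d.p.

n = 5, Σx = 91.3, Σy = 6, Σx² = 1725.87, Σy² = 7.56, Σxy = 105.27
nΣxy − ΣxΣy = 526.35 − 547.8 = -21.45
nΣx² − (Σx)² = 8629.35 − 8335.69 = 293.66; nΣy² − (Σy)² = 37.8 − 36 = 1.8
r = -21.45 / √(293.66 × 1.8) = -21.45 / 22.9910 ≈ -0.933

-0.933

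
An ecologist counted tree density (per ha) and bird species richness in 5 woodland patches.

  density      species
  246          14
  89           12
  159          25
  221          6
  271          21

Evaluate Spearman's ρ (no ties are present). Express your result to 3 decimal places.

0.200

Rank density: 4, 1, 2, 3, 5
Rank species: 3, 2, 5, 1, 4
d = rank(density) − rank(species): 1, -1, -3, 2, 1; Σd² = 16
ρ = 1 − 6Σd² / [n(n²−1)] = 1 − 6×16 / (5×24) = 1 − 96/120 ≈ 0.200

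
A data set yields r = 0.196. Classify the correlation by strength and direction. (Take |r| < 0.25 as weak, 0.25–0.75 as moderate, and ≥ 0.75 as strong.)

r = 0.196 > 0 so the relationship is positive.
|r| = 0.196, which falls in the weak range.

weak positive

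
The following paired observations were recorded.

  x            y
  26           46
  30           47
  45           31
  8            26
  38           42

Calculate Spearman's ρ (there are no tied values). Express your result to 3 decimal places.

0.100

Rank x: 2, 3, 5, 1, 4
Rank y: 4, 5, 2, 1, 3
d = rank(x) − rank(y): -2, -2, 3, 0, 1; Σd² = 18
ρ = 1 − 6Σd² / [n(n²−1)] = 1 − 6×18 / (5×24) = 1 − 108/120 ≈ 0.100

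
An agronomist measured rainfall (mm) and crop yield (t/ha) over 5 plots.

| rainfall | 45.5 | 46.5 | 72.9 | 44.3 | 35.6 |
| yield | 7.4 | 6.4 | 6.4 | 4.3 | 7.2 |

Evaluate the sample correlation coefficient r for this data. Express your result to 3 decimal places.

-0.063

n = 5, Σx = 244.8, Σy = 31.7, Σx² = 12776.76, Σy² = 207.01, Σxy = 1547.67
nΣxy − ΣxΣy = 7738.35 − 7760.16 = -21.81
nΣx² − (Σx)² = 63883.8 − 59927.04 = 3956.76; nΣy² − (Σy)² = 1035.05 − 1004.89 = 30.16
r = -21.81 / √(3956.76 × 30.16) = -21.81 / 345.4503 ≈ -0.063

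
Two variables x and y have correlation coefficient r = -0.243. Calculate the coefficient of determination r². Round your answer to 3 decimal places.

0.059

r² = (-0.243)² = 0.059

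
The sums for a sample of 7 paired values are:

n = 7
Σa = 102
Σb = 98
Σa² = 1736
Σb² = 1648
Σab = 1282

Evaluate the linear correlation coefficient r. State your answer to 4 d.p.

r = (nΣab − ΣaΣb) / √[(nΣa² − (Σa)²)(nΣb² − (Σb)²)]
Numerator: 7×1282 − 102×98 = -1022
Denominator: √[(12152 − 10404)(11536 − 9604)] = √[1748 × 1932] = 1837.6986
r = -1022 / 1837.6986 ≈ -0.5561

-0.5561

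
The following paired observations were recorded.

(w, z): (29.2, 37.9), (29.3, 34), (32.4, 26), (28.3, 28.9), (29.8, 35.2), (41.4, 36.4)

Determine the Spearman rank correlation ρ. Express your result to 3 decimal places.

0.029

Rank w: 2, 3, 5, 1, 4, 6
Rank z: 6, 3, 1, 2, 4, 5
d = rank(w) − rank(z): -4, 0, 4, -1, 0, 1; Σd² = 34
ρ = 1 − 6Σd² / [n(n²−1)] = 1 − 6×34 / (6×35) = 1 − 204/210 ≈ 0.029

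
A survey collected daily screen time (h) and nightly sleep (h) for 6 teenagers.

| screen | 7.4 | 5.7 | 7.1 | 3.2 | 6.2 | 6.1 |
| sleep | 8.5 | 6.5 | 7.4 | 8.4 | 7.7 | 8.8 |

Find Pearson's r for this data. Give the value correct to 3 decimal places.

n = 6, Σx = 35.7, Σy = 47.3, Σx² = 223.55, Σy² = 376.55, Σxy = 280.79
nΣxy − ΣxΣy = 1684.74 − 1688.61 = -3.87
nΣx² − (Σx)² = 1341.3 − 1274.49 = 66.81; nΣy² − (Σy)² = 2259.3 − 2237.29 = 22.01
r = -3.87 / √(66.81 × 22.01) = -3.87 / 38.3469 ≈ -0.101

-0.101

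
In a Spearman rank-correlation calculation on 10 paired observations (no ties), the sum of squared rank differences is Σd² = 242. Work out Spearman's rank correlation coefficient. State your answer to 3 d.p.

ρ = 1 − 6Σd² / [n(n²−1)] = 1 − 6×242 / (10×99)
  = 1 − 1452/990 = 1 − 1.4667 ≈ -0.467

-0.467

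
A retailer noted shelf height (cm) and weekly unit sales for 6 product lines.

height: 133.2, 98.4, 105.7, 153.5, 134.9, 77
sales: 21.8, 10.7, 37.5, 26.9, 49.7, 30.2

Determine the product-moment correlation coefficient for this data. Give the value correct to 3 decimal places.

0.198

n = 6, Σx = 702.7, Σy = 176.8, Σx² = 86286.55, Σy² = 6101.72, Σxy = 21079.47
nΣxy − ΣxΣy = 126476.82 − 124237.36 = 2239.46
nΣx² − (Σx)² = 517719.3 − 493787.29 = 23932.01; nΣy² − (Σy)² = 36610.32 − 31258.24 = 5352.08
r = 2239.46 / √(23932.01 × 5352.08) = 2239.46 / 11317.5100 ≈ 0.198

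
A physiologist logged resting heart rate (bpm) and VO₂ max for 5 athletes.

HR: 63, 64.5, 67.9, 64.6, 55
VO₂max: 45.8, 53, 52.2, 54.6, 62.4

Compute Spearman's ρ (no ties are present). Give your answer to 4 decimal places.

Rank HR: 2, 3, 5, 4, 1
Rank VO₂max: 1, 3, 2, 4, 5
d = rank(HR) − rank(VO₂max): 1, 0, 3, 0, -4; Σd² = 26
ρ = 1 − 6Σd² / [n(n²−1)] = 1 − 6×26 / (5×24) = 1 − 156/120 ≈ -0.3000

-0.3000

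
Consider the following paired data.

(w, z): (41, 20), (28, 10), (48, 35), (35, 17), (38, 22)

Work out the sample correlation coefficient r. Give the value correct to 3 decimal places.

0.959

n = 5, Σw = 190, Σz = 104, Σw² = 7438, Σz² = 2498, Σwz = 4211
nΣwz − ΣwΣz = 21055 − 19760 = 1295
nΣw² − (Σw)² = 37190 − 36100 = 1090; nΣz² − (Σz)² = 12490 − 10816 = 1674
r = 1295 / √(1090 × 1674) = 1295 / 1350.7998 ≈ 0.959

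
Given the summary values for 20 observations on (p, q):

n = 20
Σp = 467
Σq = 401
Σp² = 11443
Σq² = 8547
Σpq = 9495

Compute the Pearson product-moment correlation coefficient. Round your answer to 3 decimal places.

r = (nΣpq − ΣpΣq) / √[(nΣp² − (Σp)²)(nΣq² − (Σq)²)]
Numerator: 20×9495 − 467×401 = 2633
Denominator: √[(228860 − 218089)(170940 − 160801)] = √[10771 × 10139] = 10450.2234
r = 2633 / 10450.2234 ≈ 0.252

0.252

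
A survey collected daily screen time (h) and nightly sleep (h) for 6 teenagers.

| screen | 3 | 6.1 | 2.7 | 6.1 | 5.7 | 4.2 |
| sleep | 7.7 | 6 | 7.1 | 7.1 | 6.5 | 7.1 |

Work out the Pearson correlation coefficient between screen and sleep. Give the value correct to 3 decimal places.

-0.709

n = 6, Σx = 27.8, Σy = 41.5, Σx² = 140.84, Σy² = 288.77, Σxy = 189.05
nΣxy − ΣxΣy = 1134.3 − 1153.7 = -19.4
nΣx² − (Σx)² = 845.04 − 772.84 = 72.2; nΣy² − (Σy)² = 1732.62 − 1722.25 = 10.37
r = -19.4 / √(72.2 × 10.37) = -19.4 / 27.3626 ≈ -0.709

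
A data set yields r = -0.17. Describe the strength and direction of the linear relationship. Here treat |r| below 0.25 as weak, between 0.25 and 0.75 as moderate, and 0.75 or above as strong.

weak negative

r = -0.17 < 0 so the relationship is negative.
|r| = 0.17, which falls in the weak range.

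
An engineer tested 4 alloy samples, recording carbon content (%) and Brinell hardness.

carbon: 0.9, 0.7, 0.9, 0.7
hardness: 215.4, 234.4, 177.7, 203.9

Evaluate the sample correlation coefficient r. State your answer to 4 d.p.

n = 4, Σx = 3.2, Σy = 831.4, Σx² = 2.6, Σy² = 174493.02, Σxy = 660.6
nΣxy − ΣxΣy = 2642.4 − 2660.48 = -18.08
nΣx² − (Σx)² = 10.4 − 10.24 = 0.16; nΣy² − (Σy)² = 697972.08 − 691225.96 = 6746.12
r = -18.08 / √(0.16 × 6746.12) = -18.08 / 32.8539 ≈ -0.5503

-0.5503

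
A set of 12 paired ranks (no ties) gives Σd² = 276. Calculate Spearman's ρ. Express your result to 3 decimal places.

0.035

ρ = 1 − 6Σd² / [n(n²−1)] = 1 − 6×276 / (12×143)
  = 1 − 1656/1716 = 1 − 0.9650 ≈ 0.035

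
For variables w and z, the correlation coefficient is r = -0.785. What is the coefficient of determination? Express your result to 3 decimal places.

0.616

r² = (-0.785)² = 0.616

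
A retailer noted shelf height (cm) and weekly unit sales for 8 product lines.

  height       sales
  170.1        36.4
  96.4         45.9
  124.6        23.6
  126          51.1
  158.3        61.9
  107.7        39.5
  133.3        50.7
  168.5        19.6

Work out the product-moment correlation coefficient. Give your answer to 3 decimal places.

n = 8, Σx = 1084.9, Σy = 328.7, Σx² = 152447.45, Σy² = 14946.45, Σxy = 44109.39
nΣxy − ΣxΣy = 352875.12 − 356606.63 = -3731.51
nΣx² − (Σx)² = 1219579.6 − 1177008.01 = 42571.59; nΣy² − (Σy)² = 119571.6 − 108043.69 = 11527.91
r = -3731.51 / √(42571.59 × 11527.91) = -3731.51 / 22153.1365 ≈ -0.168

-0.168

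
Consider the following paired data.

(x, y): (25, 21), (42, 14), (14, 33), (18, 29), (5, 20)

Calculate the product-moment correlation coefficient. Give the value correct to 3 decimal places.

-0.563

n = 5, Σx = 104, Σy = 117, Σx² = 2934, Σy² = 2967, Σxy = 2197
nΣxy − ΣxΣy = 10985 − 12168 = -1183
nΣx² − (Σx)² = 14670 − 10816 = 3854; nΣy² − (Σy)² = 14835 − 13689 = 1146
r = -1183 / √(3854 × 1146) = -1183 / 2101.5908 ≈ -0.563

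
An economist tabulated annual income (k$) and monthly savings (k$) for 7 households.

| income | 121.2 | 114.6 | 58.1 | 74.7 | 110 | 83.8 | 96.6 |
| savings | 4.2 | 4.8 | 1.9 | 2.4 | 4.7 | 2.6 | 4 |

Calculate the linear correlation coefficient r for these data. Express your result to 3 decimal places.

0.939

n = 7, Σx = 659, Σy = 24.6, Σx² = 65232.3, Σy² = 94.9, Σxy = 2470.07
nΣxy − ΣxΣy = 17290.49 − 16211.4 = 1079.09
nΣx² − (Σx)² = 456626.1 − 434281 = 22345.1; nΣy² − (Σy)² = 664.3 − 605.16 = 59.14
r = 1079.09 / √(22345.1 × 59.14) = 1079.09 / 1149.5604 ≈ 0.939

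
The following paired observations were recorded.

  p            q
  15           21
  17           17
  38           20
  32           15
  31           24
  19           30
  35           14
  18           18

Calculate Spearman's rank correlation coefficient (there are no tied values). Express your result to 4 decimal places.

-0.2857

Rank p: 1, 2, 8, 6, 5, 4, 7, 3
Rank q: 6, 3, 5, 2, 7, 8, 1, 4
d = rank(p) − rank(q): -5, -1, 3, 4, -2, -4, 6, -1; Σd² = 108
ρ = 1 − 6Σd² / [n(n²−1)] = 1 − 6×108 / (8×63) = 1 − 648/504 ≈ -0.2857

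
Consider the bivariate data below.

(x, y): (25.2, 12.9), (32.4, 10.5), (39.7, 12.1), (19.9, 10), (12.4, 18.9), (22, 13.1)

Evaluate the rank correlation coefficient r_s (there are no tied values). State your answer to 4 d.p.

-0.3714

Rank x: 4, 5, 6, 2, 1, 3
Rank y: 4, 2, 3, 1, 6, 5
d = rank(x) − rank(y): 0, 3, 3, 1, -5, -2; Σd² = 48
ρ = 1 − 6Σd² / [n(n²−1)] = 1 − 6×48 / (6×35) = 1 − 288/210 ≈ -0.3714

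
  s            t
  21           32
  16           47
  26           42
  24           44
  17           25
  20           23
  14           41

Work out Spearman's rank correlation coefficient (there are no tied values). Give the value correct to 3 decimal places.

Rank s: 5, 2, 7, 6, 3, 4, 1
Rank t: 3, 7, 5, 6, 2, 1, 4
d = rank(s) − rank(t): 2, -5, 2, 0, 1, 3, -3; Σd² = 52
ρ = 1 − 6Σd² / [n(n²−1)] = 1 − 6×52 / (7×48) = 1 − 312/336 ≈ 0.071

0.071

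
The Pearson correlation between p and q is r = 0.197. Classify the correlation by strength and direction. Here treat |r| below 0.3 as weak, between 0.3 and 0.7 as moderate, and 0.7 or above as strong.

r = 0.197 > 0 so the relationship is positive.
|r| = 0.197, which falls in the weak range.

weak positive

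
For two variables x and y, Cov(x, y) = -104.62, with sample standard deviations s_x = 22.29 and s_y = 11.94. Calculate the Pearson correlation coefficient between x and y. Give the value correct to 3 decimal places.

r = Cov(x,y) / (s_x · s_y) = -104.62 / (22.29 × 11.94)
  = -104.62 / 266.1426 ≈ -0.393

-0.393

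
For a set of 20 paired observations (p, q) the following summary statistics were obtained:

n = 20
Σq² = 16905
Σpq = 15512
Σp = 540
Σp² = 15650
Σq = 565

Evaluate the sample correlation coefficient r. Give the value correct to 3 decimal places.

r = (nΣpq − ΣpΣq) / √[(nΣp² − (Σp)²)(nΣq² − (Σq)²)]
Numerator: 20×15512 − 540×565 = 5140
Denominator: √[(313000 − 291600)(338100 − 319225)] = √[21400 × 18875] = 20097.8855
r = 5140 / 20097.8855 ≈ 0.256

0.256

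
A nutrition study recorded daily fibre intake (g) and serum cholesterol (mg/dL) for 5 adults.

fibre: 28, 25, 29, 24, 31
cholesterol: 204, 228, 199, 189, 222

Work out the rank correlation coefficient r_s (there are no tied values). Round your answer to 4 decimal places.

Rank fibre: 3, 2, 4, 1, 5
Rank cholesterol: 3, 5, 2, 1, 4
d = rank(fibre) − rank(cholesterol): 0, -3, 2, 0, 1; Σd² = 14
ρ = 1 − 6Σd² / [n(n²−1)] = 1 − 6×14 / (5×24) = 1 − 84/120 ≈ 0.3000

0.3000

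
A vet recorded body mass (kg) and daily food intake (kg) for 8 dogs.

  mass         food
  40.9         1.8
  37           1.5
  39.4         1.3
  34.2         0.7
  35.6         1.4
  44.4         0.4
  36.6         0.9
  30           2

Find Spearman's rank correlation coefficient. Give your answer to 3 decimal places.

Rank mass: 7, 5, 6, 2, 3, 8, 4, 1
Rank food: 7, 6, 4, 2, 5, 1, 3, 8
d = rank(mass) − rank(food): 0, -1, 2, 0, -2, 7, 1, -7; Σd² = 108
ρ = 1 − 6Σd² / [n(n²−1)] = 1 − 6×108 / (8×63) = 1 − 648/504 ≈ -0.286

-0.286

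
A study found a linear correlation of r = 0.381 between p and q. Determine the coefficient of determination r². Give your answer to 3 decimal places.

0.145

r² = (0.381)² = 0.145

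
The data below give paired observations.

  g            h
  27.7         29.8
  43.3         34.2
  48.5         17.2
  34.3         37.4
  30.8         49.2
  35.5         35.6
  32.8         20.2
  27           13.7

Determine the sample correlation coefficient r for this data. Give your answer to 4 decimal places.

-0.1081

n = 8, Σg = 279.9, Σh = 237.3, Σg² = 10184.65, Σh² = 8036.01, Σgh = 8234.96
nΣgh − ΣgΣh = 65879.68 − 66420.27 = -540.59
nΣg² − (Σg)² = 81477.2 − 78344.01 = 3133.19; nΣh² − (Σh)² = 64288.08 − 56311.29 = 7976.79
r = -540.59 / √(3133.19 × 7976.79) = -540.59 / 4999.2798 ≈ -0.1081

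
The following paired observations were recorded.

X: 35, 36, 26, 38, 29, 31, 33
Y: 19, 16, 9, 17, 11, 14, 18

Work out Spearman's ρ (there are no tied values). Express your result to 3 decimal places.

Rank X: 5, 6, 1, 7, 2, 3, 4
Rank Y: 7, 4, 1, 5, 2, 3, 6
d = rank(X) − rank(Y): -2, 2, 0, 2, 0, 0, -2; Σd² = 16
ρ = 1 − 6Σd² / [n(n²−1)] = 1 − 6×16 / (7×48) = 1 − 96/336 ≈ 0.714

0.714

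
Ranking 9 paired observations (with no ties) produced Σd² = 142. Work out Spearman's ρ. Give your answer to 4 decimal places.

-0.1833

ρ = 1 − 6Σd² / [n(n²−1)] = 1 − 6×142 / (9×80)
  = 1 − 852/720 = 1 − 1.18333 ≈ -0.1833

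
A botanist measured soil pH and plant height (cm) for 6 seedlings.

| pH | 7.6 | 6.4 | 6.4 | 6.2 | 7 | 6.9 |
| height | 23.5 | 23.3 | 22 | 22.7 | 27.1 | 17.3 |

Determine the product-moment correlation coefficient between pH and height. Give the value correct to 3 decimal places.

0.122

n = 6, Σx = 40.5, Σy = 135.9, Σx² = 274.73, Σy² = 3128.13, Σxy = 918.33
nΣxy − ΣxΣy = 5509.98 − 5503.95 = 6.03
nΣx² − (Σx)² = 1648.38 − 1640.25 = 8.13; nΣy² − (Σy)² = 18768.78 − 18468.81 = 299.97
r = 6.03 / √(8.13 × 299.97) = 6.03 / 49.3838 ≈ 0.122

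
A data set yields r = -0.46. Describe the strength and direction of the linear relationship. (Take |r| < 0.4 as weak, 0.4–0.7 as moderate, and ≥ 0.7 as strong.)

r = -0.46 < 0 so the relationship is negative.
|r| = 0.46, which falls in the moderate range.

moderate negative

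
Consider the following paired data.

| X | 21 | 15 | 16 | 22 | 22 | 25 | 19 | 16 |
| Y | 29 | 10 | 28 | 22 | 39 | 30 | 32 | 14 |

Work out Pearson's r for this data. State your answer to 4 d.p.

n = 8, ΣX = 156, ΣY = 204, ΣX² = 3132, ΣY² = 5850, ΣXY = 4131
nΣXY − ΣXΣY = 33048 − 31824 = 1224
nΣX² − (ΣX)² = 25056 − 24336 = 720; nΣY² − (ΣY)² = 46800 − 41616 = 5184
r = 1224 / √(720 × 5184) = 1224 / 1931.9627 ≈ 0.6336

0.6336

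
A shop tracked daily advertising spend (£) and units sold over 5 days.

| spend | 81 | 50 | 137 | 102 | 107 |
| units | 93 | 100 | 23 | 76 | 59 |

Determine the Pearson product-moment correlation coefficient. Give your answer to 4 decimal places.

n = 5, Σx = 477, Σy = 351, Σx² = 49683, Σy² = 28435, Σxy = 29749
nΣxy − ΣxΣy = 148745 − 167427 = -18682
nΣx² − (Σx)² = 248415 − 227529 = 20886; nΣy² − (Σy)² = 142175 − 123201 = 18974
r = -18682 / √(20886 × 18974) = -18682 / 19907.0581 ≈ -0.9385

-0.9385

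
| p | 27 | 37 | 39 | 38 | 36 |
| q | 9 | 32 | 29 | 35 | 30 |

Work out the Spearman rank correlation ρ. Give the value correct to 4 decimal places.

Rank p: 1, 3, 5, 4, 2
Rank q: 1, 4, 2, 5, 3
d = rank(p) − rank(q): 0, -1, 3, -1, -1; Σd² = 12
ρ = 1 − 6Σd² / [n(n²−1)] = 1 − 6×12 / (5×24) = 1 − 72/120 ≈ 0.4000

0.4000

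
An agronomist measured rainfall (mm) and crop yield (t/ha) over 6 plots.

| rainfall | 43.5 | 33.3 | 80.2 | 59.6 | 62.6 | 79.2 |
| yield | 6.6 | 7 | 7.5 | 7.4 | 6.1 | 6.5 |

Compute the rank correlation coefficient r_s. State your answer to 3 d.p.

0.086

Rank rainfall: 2, 1, 6, 3, 4, 5
Rank yield: 3, 4, 6, 5, 1, 2
d = rank(rainfall) − rank(yield): -1, -3, 0, -2, 3, 3; Σd² = 32
ρ = 1 − 6Σd² / [n(n²−1)] = 1 − 6×32 / (6×35) = 1 − 192/210 ≈ 0.086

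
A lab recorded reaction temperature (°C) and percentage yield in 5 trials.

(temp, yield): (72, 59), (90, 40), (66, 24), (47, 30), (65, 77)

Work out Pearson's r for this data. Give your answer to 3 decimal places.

n = 5, Σx = 340, Σy = 230, Σx² = 24074, Σy² = 12486, Σxy = 15847
nΣxy − ΣxΣy = 79235 − 78200 = 1035
nΣx² − (Σx)² = 120370 − 115600 = 4770; nΣy² − (Σy)² = 62430 − 52900 = 9530
r = 1035 / √(4770 × 9530) = 1035 / 6742.2622 ≈ 0.154

0.154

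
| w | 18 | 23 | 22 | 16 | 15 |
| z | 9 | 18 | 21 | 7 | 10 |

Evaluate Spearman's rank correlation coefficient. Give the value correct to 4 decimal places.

0.6000

Rank w: 3, 5, 4, 2, 1
Rank z: 2, 4, 5, 1, 3
d = rank(w) − rank(z): 1, 1, -1, 1, -2; Σd² = 8
ρ = 1 − 6Σd² / [n(n²−1)] = 1 − 6×8 / (5×24) = 1 − 48/120 ≈ 0.6000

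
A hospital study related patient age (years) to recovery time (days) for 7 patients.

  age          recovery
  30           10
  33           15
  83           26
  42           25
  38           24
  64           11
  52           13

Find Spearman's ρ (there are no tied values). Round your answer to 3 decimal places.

0.429

Rank age: 1, 2, 7, 4, 3, 6, 5
Rank recovery: 1, 4, 7, 6, 5, 2, 3
d = rank(age) − rank(recovery): 0, -2, 0, -2, -2, 4, 2; Σd² = 32
ρ = 1 − 6Σd² / [n(n²−1)] = 1 − 6×32 / (7×48) = 1 − 192/336 ≈ 0.429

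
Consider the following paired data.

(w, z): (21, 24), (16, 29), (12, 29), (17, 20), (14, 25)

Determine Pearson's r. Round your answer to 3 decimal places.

n = 5, Σw = 80, Σz = 127, Σw² = 1326, Σz² = 3283, Σwz = 2006
nΣwz − ΣwΣz = 10030 − 10160 = -130
nΣw² − (Σw)² = 6630 − 6400 = 230; nΣz² − (Σz)² = 16415 − 16129 = 286
r = -130 / √(230 × 286) = -130 / 256.4761 ≈ -0.507

-0.507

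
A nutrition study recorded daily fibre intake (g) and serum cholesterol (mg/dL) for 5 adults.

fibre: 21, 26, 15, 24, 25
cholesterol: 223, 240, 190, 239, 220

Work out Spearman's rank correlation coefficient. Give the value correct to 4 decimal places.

0.7000

Rank fibre: 2, 5, 1, 3, 4
Rank cholesterol: 3, 5, 1, 4, 2
d = rank(fibre) − rank(cholesterol): -1, 0, 0, -1, 2; Σd² = 6
ρ = 1 − 6Σd² / [n(n²−1)] = 1 − 6×6 / (5×24) = 1 − 36/120 ≈ 0.7000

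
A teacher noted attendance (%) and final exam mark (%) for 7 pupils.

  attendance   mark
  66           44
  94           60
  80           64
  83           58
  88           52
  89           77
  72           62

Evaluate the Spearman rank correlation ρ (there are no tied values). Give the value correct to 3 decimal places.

Rank attendance: 1, 7, 3, 4, 5, 6, 2
Rank mark: 1, 4, 6, 3, 2, 7, 5
d = rank(attendance) − rank(mark): 0, 3, -3, 1, 3, -1, -3; Σd² = 38
ρ = 1 − 6Σd² / [n(n²−1)] = 1 − 6×38 / (7×48) = 1 − 228/336 ≈ 0.321

0.321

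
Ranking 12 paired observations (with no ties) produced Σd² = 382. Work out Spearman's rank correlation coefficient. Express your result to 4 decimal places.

-0.3357

ρ = 1 − 6Σd² / [n(n²−1)] = 1 − 6×382 / (12×143)
  = 1 − 2292/1716 = 1 − 1.33566 ≈ -0.3357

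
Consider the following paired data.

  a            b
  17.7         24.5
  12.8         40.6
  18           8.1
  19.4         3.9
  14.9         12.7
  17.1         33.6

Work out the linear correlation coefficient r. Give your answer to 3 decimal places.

n = 6, Σa = 99.9, Σb = 123.4, Σa² = 1691.91, Σb² = 3619.68, Σab = 1938.58
nΣab − ΣaΣb = 11631.48 − 12327.66 = -696.18
nΣa² − (Σa)² = 10151.46 − 9980.01 = 171.45; nΣb² − (Σb)² = 21718.08 − 15227.56 = 6490.52
r = -696.18 / √(171.45 × 6490.52) = -696.18 / 1054.8932 ≈ -0.660

-0.660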